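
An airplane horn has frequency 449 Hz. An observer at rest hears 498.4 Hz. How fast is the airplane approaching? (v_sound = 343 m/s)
v_s = v·(1 − f/f_obs) = 34 m/s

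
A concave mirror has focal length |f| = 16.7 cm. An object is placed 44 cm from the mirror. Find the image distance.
f = +16.7 cm (concave); 1/di = 1/f − 1/do → di = 26.92 cm (real image, in front of mirror)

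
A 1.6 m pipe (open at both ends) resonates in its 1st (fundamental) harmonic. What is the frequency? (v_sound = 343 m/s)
fₙ = nv/(2L) = 107.2 Hz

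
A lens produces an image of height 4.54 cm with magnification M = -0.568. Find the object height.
ho = |hi|/|M| = 7.993 cm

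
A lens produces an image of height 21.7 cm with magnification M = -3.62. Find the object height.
ho = |hi|/|M| = 5.994 cm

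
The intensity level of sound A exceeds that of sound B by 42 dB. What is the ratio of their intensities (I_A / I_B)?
I_A/I_B = 10^(Δβ/10) = 15850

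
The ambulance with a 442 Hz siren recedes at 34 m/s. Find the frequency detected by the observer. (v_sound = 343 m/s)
f_obs = f·v/(v + v_s) = 402.1 Hz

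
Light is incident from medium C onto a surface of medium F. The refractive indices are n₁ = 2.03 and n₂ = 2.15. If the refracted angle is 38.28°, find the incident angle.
sin θ₁ = (n₂/n₁)·sin θ₂ → θ₁ = 41.01°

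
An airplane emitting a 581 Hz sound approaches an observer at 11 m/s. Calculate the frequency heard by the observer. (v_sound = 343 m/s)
f_obs = f·v/(v − v_s) = 600.2 Hz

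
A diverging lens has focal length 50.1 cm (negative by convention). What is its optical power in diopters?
P = 1/f = -1.996 D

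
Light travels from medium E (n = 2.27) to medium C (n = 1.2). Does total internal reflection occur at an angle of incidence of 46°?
θc = arcsin(n₂/n₁) = 31.91°; 46° > θc, so yes — total internal reflection.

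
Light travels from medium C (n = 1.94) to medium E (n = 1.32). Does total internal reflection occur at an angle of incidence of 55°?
θc = arcsin(n₂/n₁) = 42.88°; 55° > θc, so yes — total internal reflection.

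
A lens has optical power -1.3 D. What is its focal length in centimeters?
f = 1/P = -76.92 cm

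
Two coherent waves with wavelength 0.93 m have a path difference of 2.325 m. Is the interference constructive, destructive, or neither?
destructive — path difference = 2.5λ, an odd multiple of λ/2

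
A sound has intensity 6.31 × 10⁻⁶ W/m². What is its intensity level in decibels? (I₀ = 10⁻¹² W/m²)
β = 10·log₁₀(I/I₀) = 68 dB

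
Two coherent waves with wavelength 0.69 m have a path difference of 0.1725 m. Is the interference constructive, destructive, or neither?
neither (partial) — path difference = 0.25λ, neither a whole number of wavelengths nor an odd multiple of λ/2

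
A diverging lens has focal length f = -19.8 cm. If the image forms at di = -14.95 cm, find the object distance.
1/do = 1/f − 1/di → do = 61.03 cm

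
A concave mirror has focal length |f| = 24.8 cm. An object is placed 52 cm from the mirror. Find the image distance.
f = +24.8 cm (concave); 1/di = 1/f − 1/do → di = 47.41 cm (real image, in front of mirror)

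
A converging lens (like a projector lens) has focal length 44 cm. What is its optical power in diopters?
P = 1/f = 2.273 D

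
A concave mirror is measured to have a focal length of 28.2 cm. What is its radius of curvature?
R = 2|f| = 56.4 cm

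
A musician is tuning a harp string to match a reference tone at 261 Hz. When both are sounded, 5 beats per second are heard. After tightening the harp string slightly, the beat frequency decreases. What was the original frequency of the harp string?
256 Hz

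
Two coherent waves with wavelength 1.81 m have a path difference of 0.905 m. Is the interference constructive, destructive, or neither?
destructive — path difference = 0.5λ, an odd multiple of λ/2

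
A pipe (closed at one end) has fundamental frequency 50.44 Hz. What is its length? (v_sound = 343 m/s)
L = v/(4f₁) = 1.7 m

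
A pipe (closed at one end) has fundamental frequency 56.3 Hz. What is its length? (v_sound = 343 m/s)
L = v/(4f₁) = 1.523 m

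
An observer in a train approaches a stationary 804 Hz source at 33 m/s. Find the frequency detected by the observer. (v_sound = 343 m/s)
f_obs = f·(v + v_o)/v = 881.4 Hz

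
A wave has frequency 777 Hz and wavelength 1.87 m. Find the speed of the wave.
v = fλ = 1453 m/s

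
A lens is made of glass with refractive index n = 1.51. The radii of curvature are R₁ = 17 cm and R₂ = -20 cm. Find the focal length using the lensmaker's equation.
1/f = (n − 1)(1/R₁ − 1/R₂) → f = 18.02 cm (converging lens)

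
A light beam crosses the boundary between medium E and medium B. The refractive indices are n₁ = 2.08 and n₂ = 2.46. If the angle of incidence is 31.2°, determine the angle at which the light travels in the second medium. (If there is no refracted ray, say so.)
sin θ₂ = (n₁/n₂)·sin θ₁ = 0.438 → θ₂ = 25.98°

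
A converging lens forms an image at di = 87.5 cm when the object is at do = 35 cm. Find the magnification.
M = −di/do = -2.5 (inverted image)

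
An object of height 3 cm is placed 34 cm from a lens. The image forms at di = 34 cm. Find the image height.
hi = (-di/do) × ho = -3 cm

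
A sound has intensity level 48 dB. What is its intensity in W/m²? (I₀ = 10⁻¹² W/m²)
I = I₀·10^(β/10) = 6.31 × 10⁻⁸ W/m²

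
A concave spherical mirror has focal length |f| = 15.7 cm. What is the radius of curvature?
R = 2|f| = 31.4 cm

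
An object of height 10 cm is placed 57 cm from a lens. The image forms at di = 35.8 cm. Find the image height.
hi = (-di/do) × ho = -6.281 cm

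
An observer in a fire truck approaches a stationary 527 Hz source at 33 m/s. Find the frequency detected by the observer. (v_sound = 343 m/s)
f_obs = f·(v + v_o)/v = 577.7 Hz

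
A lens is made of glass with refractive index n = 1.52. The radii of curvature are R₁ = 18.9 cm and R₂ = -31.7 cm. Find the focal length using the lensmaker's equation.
1/f = (n − 1)(1/R₁ − 1/R₂) → f = 22.77 cm (converging lens)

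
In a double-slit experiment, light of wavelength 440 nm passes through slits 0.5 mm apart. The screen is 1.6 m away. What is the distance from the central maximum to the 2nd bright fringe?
y = mλL/d = 2.816 mm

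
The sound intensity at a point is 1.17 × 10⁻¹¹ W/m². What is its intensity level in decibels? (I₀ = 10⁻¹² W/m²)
β = 10·log₁₀(I/I₀) = 10.68 dB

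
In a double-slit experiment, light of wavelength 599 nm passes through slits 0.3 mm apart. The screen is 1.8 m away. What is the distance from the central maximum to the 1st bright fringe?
y = mλL/d = 3.594 mm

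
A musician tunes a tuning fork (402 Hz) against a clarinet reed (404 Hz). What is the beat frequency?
2 Hz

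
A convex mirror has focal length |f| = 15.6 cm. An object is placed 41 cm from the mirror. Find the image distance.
f = −15.6 cm (convex); 1/di = 1/f − 1/do → di = -11.3 cm (virtual image, behind mirror)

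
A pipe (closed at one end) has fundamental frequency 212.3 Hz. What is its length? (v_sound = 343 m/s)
L = v/(4f₁) = 0.4039 m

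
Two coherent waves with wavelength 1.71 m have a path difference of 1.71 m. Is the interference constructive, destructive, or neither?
constructive — path difference = 1λ, a whole number of wavelengths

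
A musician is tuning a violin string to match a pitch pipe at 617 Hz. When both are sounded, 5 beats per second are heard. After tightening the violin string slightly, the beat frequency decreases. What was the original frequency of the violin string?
612 Hz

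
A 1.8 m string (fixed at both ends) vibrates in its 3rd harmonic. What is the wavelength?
λₙ = 2L/n = 1.2 m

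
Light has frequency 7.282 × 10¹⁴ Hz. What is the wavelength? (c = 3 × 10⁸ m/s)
λ = c/f = 412 nm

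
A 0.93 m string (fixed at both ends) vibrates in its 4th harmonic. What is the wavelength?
λₙ = 2L/n = 0.465 m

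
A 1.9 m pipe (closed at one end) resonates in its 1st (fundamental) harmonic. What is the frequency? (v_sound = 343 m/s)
fₙ = nv/(4L) = 45.13 Hz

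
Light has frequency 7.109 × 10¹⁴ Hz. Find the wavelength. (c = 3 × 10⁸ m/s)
λ = c/f = 422 nm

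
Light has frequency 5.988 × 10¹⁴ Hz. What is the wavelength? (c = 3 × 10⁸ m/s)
λ = c/f = 501 nm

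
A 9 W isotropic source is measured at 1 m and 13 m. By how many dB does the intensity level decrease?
Δβ = 20·log₁₀(r₂/r₁) = 22.28 dB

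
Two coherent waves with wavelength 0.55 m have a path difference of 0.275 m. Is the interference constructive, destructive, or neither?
destructive — path difference = 0.5λ, an odd multiple of λ/2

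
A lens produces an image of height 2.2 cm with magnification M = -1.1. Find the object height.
ho = |hi|/|M| = 2 cm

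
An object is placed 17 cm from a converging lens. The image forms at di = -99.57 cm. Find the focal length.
1/f = 1/do + 1/di → f = 20.5 cm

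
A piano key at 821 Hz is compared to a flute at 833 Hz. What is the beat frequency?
12 Hz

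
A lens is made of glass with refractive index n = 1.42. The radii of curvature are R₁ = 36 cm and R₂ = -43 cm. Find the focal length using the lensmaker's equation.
1/f = (n − 1)(1/R₁ − 1/R₂) → f = 46.65 cm (converging lens)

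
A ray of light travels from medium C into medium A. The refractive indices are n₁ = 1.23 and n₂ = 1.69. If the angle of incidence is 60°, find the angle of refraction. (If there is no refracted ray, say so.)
sin θ₂ = (n₁/n₂)·sin θ₁ = 0.6303 → θ₂ = 39.07°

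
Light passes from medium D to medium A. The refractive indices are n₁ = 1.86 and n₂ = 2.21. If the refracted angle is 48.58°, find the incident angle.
sin θ₁ = (n₂/n₁)·sin θ₂ → θ₁ = 63°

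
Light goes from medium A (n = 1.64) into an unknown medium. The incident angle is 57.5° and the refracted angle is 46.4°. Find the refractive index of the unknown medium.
n₂ = n₁·sin θ₁ / sin θ₂ = 1.91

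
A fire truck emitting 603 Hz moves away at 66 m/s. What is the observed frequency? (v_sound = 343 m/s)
f_obs = f·v/(v + v_s) = 505.7 Hz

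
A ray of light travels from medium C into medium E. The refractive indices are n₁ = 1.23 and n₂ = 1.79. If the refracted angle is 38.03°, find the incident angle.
sin θ₁ = (n₂/n₁)·sin θ₂ → θ₁ = 63.71°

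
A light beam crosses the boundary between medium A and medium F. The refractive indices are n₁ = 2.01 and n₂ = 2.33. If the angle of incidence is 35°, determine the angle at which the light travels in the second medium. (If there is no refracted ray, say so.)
sin θ₂ = (n₁/n₂)·sin θ₁ = 0.4948 → θ₂ = 29.66°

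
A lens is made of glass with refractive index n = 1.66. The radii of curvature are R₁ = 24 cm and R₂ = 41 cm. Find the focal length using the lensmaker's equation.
1/f = (n − 1)(1/R₁ − 1/R₂) → f = 87.7 cm (converging lens)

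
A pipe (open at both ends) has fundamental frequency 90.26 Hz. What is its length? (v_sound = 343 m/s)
L = v/(2f₁) = 1.9 m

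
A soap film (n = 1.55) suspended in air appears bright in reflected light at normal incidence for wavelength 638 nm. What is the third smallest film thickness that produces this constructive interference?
2nt = (m − ½)λ with m = 3 → t = (m − ½)λ/(2n) = 514.5 nm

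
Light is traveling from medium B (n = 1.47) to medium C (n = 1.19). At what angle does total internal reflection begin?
θc = arcsin(n₂/n₁) = 54.05°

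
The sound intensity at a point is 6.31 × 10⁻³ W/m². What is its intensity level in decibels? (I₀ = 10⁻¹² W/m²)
β = 10·log₁₀(I/I₀) = 98 dB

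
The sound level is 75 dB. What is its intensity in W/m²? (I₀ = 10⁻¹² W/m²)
I = I₀·10^(β/10) = 3.16 × 10⁻⁵ W/m²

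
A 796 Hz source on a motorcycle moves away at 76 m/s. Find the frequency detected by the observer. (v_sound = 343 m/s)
f_obs = f·v/(v + v_s) = 651.6 Hz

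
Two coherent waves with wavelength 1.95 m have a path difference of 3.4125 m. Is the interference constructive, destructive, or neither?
neither (partial) — path difference = 1.75λ, neither a whole number of wavelengths nor an odd multiple of λ/2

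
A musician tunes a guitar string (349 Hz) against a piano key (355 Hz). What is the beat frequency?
6 Hz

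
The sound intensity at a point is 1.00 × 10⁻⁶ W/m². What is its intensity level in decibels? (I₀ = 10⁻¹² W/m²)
β = 10·log₁₀(I/I₀) = 60 dB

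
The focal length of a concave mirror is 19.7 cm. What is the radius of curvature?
R = 2|f| = 39.4 cm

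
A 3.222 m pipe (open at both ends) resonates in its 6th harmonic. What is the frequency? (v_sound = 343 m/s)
fₙ = nv/(2L) = 319.4 Hz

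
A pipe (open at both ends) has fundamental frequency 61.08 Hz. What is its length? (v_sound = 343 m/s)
L = v/(2f₁) = 2.808 m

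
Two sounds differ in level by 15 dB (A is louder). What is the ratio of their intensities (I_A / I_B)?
I_A/I_B = 10^(Δβ/10) = 31.62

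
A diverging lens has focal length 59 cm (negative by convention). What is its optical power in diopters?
P = 1/f = -1.695 D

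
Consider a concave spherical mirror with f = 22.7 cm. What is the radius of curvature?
R = 2|f| = 45.4 cm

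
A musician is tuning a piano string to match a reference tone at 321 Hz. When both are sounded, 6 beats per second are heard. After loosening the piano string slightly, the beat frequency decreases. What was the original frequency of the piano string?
327 Hz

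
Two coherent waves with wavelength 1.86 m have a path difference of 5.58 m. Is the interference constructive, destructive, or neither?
constructive — path difference = 3λ, a whole number of wavelengths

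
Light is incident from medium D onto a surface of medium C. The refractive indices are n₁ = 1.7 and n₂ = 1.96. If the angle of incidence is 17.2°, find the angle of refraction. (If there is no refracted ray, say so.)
sin θ₂ = (n₁/n₂)·sin θ₁ = 0.2565 → θ₂ = 14.86°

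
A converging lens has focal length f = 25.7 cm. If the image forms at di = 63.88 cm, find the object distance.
1/do = 1/f − 1/di → do = 43 cm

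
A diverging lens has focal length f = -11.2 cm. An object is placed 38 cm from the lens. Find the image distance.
1/di = 1/f − 1/do → di = -8.65 cm (virtual image)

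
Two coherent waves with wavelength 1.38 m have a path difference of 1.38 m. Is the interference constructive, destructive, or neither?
constructive — path difference = 1λ, a whole number of wavelengths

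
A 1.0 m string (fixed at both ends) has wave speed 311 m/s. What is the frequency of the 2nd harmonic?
fₙ = nv/(2L) = 311 Hz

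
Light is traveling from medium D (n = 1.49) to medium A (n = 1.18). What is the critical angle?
θc = arcsin(n₂/n₁) = 52.37°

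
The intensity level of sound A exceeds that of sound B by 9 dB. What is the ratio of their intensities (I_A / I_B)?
I_A/I_B = 10^(Δβ/10) = 7.943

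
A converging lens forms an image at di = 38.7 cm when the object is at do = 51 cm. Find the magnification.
M = −di/do = -0.7588 (inverted image)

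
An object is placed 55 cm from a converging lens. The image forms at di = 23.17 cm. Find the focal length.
1/f = 1/do + 1/di → f = 16.3 cm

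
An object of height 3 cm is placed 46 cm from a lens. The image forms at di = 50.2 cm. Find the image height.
hi = (-di/do) × ho = -3.274 cm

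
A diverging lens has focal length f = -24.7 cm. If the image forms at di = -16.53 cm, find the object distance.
1/do = 1/f − 1/di → do = 49.97 cm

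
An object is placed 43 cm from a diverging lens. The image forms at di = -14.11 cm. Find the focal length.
1/f = 1/do + 1/di → f = -21 cm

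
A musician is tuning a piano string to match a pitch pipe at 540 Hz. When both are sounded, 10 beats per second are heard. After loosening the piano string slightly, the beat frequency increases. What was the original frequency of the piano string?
530 Hz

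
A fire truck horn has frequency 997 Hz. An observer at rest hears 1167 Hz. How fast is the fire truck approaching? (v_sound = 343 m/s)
v_s = v·(1 − f/f_obs) = 49.97 m/s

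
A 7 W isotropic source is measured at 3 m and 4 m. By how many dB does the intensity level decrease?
Δβ = 20·log₁₀(r₂/r₁) = 2.499 dB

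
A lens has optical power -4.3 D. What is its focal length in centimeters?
f = 1/P = -23.26 cm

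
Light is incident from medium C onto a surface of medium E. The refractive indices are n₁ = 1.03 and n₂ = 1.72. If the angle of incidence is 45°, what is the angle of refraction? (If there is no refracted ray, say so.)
sin θ₂ = (n₁/n₂)·sin θ₁ = 0.4234 → θ₂ = 25.05°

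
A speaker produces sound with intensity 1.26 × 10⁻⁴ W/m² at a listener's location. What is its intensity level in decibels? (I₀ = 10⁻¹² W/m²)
β = 10·log₁₀(I/I₀) = 81 dB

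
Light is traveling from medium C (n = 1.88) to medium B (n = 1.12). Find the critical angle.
θc = arcsin(n₂/n₁) = 36.57°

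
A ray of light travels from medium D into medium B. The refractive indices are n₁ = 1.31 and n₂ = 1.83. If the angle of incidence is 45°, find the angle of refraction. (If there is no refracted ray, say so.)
sin θ₂ = (n₁/n₂)·sin θ₁ = 0.5062 → θ₂ = 30.41°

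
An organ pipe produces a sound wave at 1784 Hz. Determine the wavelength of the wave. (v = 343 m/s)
λ = v/f = 0.1923 m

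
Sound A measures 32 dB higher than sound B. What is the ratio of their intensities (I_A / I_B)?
I_A/I_B = 10^(Δβ/10) = 1585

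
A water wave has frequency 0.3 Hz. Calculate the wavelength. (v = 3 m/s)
λ = v/f = 10 m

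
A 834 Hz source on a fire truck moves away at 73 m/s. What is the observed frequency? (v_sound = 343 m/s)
f_obs = f·v/(v + v_s) = 687.6 Hz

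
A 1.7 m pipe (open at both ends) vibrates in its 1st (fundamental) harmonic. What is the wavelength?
λₙ = 2L/n = 3.4 m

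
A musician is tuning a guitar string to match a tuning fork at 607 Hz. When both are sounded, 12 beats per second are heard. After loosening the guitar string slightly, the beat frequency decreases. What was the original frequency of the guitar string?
619 Hz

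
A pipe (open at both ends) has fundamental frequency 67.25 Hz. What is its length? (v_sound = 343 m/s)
L = v/(2f₁) = 2.55 m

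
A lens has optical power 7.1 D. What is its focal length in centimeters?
f = 1/P = 14.08 cm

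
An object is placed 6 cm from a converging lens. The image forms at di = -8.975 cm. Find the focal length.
1/f = 1/do + 1/di → f = 18.1 cm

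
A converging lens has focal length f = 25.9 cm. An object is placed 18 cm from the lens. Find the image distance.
1/di = 1/f − 1/do → di = -59.01 cm (virtual image)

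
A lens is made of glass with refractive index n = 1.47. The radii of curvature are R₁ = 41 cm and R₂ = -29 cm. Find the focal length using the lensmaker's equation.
1/f = (n − 1)(1/R₁ − 1/R₂) → f = 36.14 cm (converging lens)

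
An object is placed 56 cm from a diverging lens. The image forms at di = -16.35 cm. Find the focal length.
1/f = 1/do + 1/di → f = -23.09 cm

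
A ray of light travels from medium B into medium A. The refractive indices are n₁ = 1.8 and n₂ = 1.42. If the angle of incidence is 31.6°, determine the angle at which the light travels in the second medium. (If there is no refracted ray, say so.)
sin θ₂ = (n₁/n₂)·sin θ₁ = 0.6642 → θ₂ = 41.62°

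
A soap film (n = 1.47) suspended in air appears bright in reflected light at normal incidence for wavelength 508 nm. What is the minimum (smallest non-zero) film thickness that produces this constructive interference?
2nt = (m − ½)λ with m = 1 → t = (m − ½)λ/(2n) = 86.39 nm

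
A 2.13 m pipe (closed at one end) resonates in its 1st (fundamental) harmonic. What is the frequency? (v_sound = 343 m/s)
fₙ = nv/(4L) = 40.26 Hz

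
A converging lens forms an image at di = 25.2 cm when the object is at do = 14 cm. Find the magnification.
M = −di/do = -1.8 (inverted image)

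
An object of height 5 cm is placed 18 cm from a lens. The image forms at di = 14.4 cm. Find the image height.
hi = (-di/do) × ho = -4 cm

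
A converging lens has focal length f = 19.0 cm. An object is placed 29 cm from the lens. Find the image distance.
1/di = 1/f − 1/do → di = 55.1 cm (real image)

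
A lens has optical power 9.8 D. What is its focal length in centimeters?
f = 1/P = 10.2 cm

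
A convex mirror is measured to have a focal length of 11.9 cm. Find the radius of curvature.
R = 2|f| = 23.8 cm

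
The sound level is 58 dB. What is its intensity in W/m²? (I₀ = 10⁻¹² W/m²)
I = I₀·10^(β/10) = 6.31 × 10⁻⁷ W/m²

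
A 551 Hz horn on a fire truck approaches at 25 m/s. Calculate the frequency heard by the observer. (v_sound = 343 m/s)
f_obs = f·v/(v − v_s) = 594.3 Hz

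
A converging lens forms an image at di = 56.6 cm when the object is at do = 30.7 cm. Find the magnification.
M = −di/do = -1.844 (inverted image)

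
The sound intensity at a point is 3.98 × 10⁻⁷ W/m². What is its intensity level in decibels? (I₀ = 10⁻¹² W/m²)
β = 10·log₁₀(I/I₀) = 56 dB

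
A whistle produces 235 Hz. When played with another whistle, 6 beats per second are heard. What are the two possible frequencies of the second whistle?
f₂ = 235 ± 6 Hz → 241 Hz or 229 Hz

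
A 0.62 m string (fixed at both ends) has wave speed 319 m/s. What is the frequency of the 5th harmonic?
fₙ = nv/(2L) = 1286 Hz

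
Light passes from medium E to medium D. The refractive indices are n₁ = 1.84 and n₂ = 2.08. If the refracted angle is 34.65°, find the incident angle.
sin θ₁ = (n₂/n₁)·sin θ₂ → θ₁ = 40°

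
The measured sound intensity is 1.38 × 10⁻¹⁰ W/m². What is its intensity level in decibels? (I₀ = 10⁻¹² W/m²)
β = 10·log₁₀(I/I₀) = 21.4 dB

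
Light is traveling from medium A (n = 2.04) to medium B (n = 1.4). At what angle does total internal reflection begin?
θc = arcsin(n₂/n₁) = 43.34°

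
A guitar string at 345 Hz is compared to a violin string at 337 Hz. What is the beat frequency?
8 Hz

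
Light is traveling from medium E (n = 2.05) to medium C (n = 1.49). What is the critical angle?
θc = arcsin(n₂/n₁) = 46.62°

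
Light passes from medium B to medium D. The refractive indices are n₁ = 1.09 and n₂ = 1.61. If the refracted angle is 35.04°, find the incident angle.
sin θ₁ = (n₂/n₁)·sin θ₂ → θ₁ = 58°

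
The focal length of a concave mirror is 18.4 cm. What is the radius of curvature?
R = 2|f| = 36.8 cm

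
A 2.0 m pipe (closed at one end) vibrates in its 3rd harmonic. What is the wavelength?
λₙ = 4L/n = 2.667 m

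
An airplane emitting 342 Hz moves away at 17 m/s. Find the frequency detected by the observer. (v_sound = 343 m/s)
f_obs = f·v/(v + v_s) = 325.9 Hz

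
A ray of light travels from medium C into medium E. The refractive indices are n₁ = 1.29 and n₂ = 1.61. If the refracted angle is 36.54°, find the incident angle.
sin θ₁ = (n₂/n₁)·sin θ₂ → θ₁ = 47.99°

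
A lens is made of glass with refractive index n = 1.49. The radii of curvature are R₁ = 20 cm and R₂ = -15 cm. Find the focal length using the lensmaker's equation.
1/f = (n − 1)(1/R₁ − 1/R₂) → f = 17.49 cm (converging lens)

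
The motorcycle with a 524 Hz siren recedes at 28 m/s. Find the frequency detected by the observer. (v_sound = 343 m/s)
f_obs = f·v/(v + v_s) = 484.5 Hz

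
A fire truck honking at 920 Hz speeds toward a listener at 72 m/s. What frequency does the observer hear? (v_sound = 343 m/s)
f_obs = f·v/(v − v_s) = 1164 Hz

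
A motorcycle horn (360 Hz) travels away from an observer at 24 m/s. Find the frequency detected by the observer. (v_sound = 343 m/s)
f_obs = f·v/(v + v_s) = 336.5 Hz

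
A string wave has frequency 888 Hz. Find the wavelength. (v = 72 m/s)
λ = v/f = 0.08108 m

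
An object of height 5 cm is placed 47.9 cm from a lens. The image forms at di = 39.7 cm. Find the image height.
hi = (-di/do) × ho = -4.144 cm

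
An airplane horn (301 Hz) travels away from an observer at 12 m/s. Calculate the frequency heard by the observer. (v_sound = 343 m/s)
f_obs = f·v/(v + v_s) = 290.8 Hz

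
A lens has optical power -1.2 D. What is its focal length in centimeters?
f = 1/P = -83.33 cm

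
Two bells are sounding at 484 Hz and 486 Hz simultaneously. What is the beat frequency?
2 Hz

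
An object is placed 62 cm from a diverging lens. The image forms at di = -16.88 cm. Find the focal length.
1/f = 1/do + 1/di → f = -23.2 cm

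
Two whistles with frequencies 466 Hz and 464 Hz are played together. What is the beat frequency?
2 Hz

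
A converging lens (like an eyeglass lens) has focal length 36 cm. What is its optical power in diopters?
P = 1/f = 2.778 D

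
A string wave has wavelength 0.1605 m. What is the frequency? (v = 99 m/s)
f = v/λ = 616.8 Hz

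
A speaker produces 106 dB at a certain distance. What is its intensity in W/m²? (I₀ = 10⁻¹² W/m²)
I = I₀·10^(β/10) = 3.98 × 10⁻² W/m²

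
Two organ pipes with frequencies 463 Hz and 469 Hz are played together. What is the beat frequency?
6 Hz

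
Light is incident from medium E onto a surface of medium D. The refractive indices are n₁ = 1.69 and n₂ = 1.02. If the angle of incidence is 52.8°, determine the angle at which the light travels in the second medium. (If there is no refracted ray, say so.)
sin θ₂ = (n₁/n₂)·sin θ₁ = 1.32 > 1, so there is no refracted ray — the light undergoes total internal reflection.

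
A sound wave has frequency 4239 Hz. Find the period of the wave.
T = 1/f = 2.359 × 10⁻⁴ s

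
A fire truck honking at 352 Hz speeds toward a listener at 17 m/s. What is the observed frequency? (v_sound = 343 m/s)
f_obs = f·v/(v − v_s) = 370.4 Hz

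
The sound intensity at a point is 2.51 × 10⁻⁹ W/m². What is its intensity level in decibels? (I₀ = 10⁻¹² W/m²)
β = 10·log₁₀(I/I₀) = 34 dB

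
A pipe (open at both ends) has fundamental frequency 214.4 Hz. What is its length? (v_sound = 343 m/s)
L = v/(2f₁) = 0.7999 m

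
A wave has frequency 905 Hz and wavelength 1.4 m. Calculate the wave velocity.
v = fλ = 1267 m/s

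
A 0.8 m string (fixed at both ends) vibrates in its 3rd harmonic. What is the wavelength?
λₙ = 2L/n = 0.5333 m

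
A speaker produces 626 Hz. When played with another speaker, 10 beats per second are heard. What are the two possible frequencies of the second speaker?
f₂ = 626 ± 10 Hz → 636 Hz or 616 Hz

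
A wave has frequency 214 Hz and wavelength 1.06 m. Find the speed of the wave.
v = fλ = 226.8 m/s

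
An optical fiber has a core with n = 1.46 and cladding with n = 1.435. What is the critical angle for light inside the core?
θc = arcsin(n_cladding/n_core) = 79.38°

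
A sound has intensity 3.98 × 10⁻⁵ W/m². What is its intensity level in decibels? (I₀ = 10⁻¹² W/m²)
β = 10·log₁₀(I/I₀) = 76 dB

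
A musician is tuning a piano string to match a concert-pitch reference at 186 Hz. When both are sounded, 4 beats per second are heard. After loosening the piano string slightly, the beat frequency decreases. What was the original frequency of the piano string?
190 Hz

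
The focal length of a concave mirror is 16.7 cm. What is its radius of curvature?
R = 2|f| = 33.4 cm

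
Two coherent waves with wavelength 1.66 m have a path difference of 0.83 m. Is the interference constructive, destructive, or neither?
destructive — path difference = 0.5λ, an odd multiple of λ/2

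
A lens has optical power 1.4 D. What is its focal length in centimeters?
f = 1/P = 71.43 cm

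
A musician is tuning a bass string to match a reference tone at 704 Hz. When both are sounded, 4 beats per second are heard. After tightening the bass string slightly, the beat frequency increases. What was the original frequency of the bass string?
708 Hz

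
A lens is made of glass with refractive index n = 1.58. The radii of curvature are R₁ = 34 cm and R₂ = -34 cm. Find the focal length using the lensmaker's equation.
1/f = (n − 1)(1/R₁ − 1/R₂) → f = 29.31 cm (converging lens)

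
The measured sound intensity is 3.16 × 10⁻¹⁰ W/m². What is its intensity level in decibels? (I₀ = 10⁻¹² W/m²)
β = 10·log₁₀(I/I₀) = 25 dB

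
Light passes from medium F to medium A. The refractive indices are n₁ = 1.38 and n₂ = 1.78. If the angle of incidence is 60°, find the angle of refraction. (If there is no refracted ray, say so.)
sin θ₂ = (n₁/n₂)·sin θ₁ = 0.6714 → θ₂ = 42.18°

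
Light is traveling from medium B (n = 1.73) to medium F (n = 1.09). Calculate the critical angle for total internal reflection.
θc = arcsin(n₂/n₁) = 39.05°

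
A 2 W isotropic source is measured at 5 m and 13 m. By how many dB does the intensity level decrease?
Δβ = 20·log₁₀(r₂/r₁) = 8.299 dB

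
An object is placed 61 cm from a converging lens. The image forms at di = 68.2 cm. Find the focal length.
1/f = 1/do + 1/di → f = 32.2 cm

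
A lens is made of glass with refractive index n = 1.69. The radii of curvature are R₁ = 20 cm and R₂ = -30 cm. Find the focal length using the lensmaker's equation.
1/f = (n − 1)(1/R₁ − 1/R₂) → f = 17.39 cm (converging lens)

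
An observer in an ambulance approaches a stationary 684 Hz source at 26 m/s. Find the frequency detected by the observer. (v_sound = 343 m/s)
f_obs = f·(v + v_o)/v = 735.8 Hz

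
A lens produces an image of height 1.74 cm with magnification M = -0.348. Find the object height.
ho = |hi|/|M| = 5 cm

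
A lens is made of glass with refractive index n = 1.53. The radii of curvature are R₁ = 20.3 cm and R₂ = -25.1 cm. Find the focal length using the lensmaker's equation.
1/f = (n − 1)(1/R₁ − 1/R₂) → f = 21.18 cm (converging lens)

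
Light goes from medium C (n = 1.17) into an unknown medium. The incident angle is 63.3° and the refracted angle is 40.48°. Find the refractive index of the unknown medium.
n₂ = n₁·sin θ₁ / sin θ₂ = 1.61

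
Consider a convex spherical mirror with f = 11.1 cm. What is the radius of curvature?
R = 2|f| = 22.2 cm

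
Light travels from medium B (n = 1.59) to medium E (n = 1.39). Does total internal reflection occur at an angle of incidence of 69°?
θc = arcsin(n₂/n₁) = 60.95°; 69° > θc, so yes — total internal reflection.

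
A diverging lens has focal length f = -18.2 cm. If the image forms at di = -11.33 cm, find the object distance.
1/do = 1/f − 1/di → do = 30.02 cm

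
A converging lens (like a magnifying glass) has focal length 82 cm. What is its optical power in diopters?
P = 1/f = 1.22 D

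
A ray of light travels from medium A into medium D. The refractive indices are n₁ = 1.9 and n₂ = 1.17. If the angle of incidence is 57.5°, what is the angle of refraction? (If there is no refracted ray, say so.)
sin θ₂ = (n₁/n₂)·sin θ₁ = 1.37 > 1, so there is no refracted ray — the light undergoes total internal reflection.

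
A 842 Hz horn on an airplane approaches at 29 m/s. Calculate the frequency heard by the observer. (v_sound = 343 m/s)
f_obs = f·v/(v − v_s) = 919.8 Hz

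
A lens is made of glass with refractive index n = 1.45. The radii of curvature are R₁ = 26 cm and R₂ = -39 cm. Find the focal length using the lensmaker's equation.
1/f = (n − 1)(1/R₁ − 1/R₂) → f = 34.67 cm (converging lens)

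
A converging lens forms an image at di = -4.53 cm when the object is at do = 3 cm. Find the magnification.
M = −di/do = 1.51 (upright image)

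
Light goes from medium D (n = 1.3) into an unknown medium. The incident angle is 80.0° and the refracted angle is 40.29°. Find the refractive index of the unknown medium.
n₂ = n₁·sin θ₁ / sin θ₂ = 1.98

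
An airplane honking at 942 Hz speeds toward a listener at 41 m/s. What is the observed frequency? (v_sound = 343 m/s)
f_obs = f·v/(v − v_s) = 1070 Hz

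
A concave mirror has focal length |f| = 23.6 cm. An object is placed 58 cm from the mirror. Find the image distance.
f = +23.6 cm (concave); 1/di = 1/f − 1/do → di = 39.79 cm (real image, in front of mirror)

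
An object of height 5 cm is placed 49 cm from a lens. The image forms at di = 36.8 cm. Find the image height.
hi = (-di/do) × ho = -3.755 cm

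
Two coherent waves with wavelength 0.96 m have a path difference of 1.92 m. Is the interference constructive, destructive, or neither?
constructive — path difference = 2λ, a whole number of wavelengths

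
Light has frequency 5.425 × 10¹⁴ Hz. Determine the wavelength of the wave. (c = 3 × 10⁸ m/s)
λ = c/f = 553 nm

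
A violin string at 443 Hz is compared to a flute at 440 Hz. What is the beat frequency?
3 Hz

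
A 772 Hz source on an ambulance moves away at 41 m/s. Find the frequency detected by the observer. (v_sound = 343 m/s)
f_obs = f·v/(v + v_s) = 689.6 Hz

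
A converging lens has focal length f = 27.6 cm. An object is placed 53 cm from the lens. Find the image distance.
1/di = 1/f − 1/do → di = 57.59 cm (real image)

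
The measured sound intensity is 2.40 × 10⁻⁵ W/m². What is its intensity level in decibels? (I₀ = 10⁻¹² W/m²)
β = 10·log₁₀(I/I₀) = 73.8 dB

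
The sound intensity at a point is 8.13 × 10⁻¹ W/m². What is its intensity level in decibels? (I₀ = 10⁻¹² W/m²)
β = 10·log₁₀(I/I₀) = 119.1 dB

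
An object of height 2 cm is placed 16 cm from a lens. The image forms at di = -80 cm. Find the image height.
hi = (-di/do) × ho = 10 cm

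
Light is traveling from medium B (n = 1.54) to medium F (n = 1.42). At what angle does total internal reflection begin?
θc = arcsin(n₂/n₁) = 67.23°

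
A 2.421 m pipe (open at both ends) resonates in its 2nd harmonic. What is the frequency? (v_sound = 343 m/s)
fₙ = nv/(2L) = 141.7 Hz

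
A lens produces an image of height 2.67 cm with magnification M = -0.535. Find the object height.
ho = |hi|/|M| = 4.991 cm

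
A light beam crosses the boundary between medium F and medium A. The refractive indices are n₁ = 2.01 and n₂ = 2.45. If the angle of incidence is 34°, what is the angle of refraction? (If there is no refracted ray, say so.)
sin θ₂ = (n₁/n₂)·sin θ₁ = 0.4588 → θ₂ = 27.31°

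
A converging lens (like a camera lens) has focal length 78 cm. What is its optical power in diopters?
P = 1/f = 1.282 D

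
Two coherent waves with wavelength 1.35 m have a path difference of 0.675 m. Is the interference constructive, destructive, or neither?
destructive — path difference = 0.5λ, an odd multiple of λ/2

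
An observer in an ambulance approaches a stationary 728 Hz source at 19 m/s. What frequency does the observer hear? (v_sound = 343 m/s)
f_obs = f·(v + v_o)/v = 768.3 Hz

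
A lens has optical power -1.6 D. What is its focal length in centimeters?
f = 1/P = -62.5 cm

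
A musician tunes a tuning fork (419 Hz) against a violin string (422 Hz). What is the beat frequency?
3 Hz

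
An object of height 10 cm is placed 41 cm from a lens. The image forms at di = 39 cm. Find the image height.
hi = (-di/do) × ho = -9.512 cm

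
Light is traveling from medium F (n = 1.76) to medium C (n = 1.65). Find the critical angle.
θc = arcsin(n₂/n₁) = 69.64°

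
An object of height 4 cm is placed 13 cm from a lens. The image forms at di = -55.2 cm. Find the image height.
hi = (-di/do) × ho = 16.98 cm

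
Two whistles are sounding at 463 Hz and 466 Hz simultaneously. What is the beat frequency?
3 Hz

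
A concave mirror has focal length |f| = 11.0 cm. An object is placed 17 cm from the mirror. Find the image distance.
f = +11.0 cm (concave); 1/di = 1/f − 1/do → di = 31.17 cm (real image, in front of mirror)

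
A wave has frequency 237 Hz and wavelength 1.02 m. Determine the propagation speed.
v = fλ = 241.7 m/s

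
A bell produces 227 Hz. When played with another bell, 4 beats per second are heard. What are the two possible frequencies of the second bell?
f₂ = 227 ± 4 Hz → 231 Hz or 223 Hz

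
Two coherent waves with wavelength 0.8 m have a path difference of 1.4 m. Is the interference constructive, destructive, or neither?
neither (partial) — path difference = 1.75λ, neither a whole number of wavelengths nor an odd multiple of λ/2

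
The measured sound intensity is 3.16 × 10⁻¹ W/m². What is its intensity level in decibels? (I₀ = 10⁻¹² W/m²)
β = 10·log₁₀(I/I₀) = 115 dB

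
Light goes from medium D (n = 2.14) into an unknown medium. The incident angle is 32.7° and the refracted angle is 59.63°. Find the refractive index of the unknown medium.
n₂ = n₁·sin θ₁ / sin θ₂ = 1.34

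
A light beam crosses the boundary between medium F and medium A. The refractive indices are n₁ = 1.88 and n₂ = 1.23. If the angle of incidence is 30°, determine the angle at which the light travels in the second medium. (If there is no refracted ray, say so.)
sin θ₂ = (n₁/n₂)·sin θ₁ = 0.7642 → θ₂ = 49.84°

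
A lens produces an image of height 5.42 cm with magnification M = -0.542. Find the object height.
ho = |hi|/|M| = 10 cm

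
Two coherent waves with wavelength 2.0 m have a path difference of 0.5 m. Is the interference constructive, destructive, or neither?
neither (partial) — path difference = 0.25λ, neither a whole number of wavelengths nor an odd multiple of λ/2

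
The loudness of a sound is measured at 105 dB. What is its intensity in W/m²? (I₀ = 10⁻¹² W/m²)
I = I₀·10^(β/10) = 3.16 × 10⁻² W/m²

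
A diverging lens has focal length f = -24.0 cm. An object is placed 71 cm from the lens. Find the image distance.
1/di = 1/f − 1/do → di = -17.94 cm (virtual image)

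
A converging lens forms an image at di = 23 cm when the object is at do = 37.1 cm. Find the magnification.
M = −di/do = -0.6199 (inverted image)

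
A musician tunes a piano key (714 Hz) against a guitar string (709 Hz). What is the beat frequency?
5 Hz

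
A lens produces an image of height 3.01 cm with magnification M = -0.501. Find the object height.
ho = |hi|/|M| = 6.008 cm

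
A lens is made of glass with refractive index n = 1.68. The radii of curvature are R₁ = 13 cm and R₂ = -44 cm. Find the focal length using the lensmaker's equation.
1/f = (n − 1)(1/R₁ − 1/R₂) → f = 14.76 cm (converging lens)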